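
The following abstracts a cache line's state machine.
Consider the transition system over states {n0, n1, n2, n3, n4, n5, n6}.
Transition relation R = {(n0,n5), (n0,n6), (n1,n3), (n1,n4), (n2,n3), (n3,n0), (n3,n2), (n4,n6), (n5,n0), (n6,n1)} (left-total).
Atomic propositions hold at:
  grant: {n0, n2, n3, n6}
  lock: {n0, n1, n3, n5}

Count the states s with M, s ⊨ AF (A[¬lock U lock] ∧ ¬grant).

5

Sat(¬lock) = {n2, n4, n6}
A[¬lock U lock]: least fixpoint, start Z0 = Sat(lock) = {n0, n1, n3, n5}, add states in Sat(¬lock) with every successor in Z. Z1 = {n0, n1, n2, n3, n5, n6}; Z2 = {n0, n1, n2, n3, n4, n5, n6}; fixed.
Sat(A[¬lock U lock]) = {n0, n1, n2, n3, n4, n5, n6}
Sat(¬grant) = {n1, n4, n5}
Sat(A[¬lock U lock] ∧ ¬grant) = {n1, n4, n5}
AF (A[¬lock U lock] ∧ ¬grant): least fixpoint, start Z0 = {n1, n4, n5}, add states with every successor in Z. Z1 = {n1, n4, n5, n6}; Z2 = {n0, n1, n4, n5, n6}; fixed.
Sat(AF (A[¬lock U lock] ∧ ¬grant)) = {n0, n1, n4, n5, n6}
|Sat(AF (A[¬lock U lock] ∧ ¬grant))| = |{n0, n1, n4, n5, n6}| = 5.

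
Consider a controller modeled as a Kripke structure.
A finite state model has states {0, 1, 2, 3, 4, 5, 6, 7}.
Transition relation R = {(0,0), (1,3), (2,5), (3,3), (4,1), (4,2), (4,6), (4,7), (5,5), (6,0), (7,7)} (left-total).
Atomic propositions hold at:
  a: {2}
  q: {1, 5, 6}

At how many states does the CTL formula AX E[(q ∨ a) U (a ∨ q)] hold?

Sat(q ∨ a) = {1, 2, 5, 6}
Sat(a ∨ q) = {1, 2, 5, 6}
E[(q ∨ a) U (a ∨ q)]: least fixpoint, start Z0 = Sat((a ∨ q)) = {1, 2, 5, 6}, add states in Sat(q ∨ a) with some successor in Z. Already a fixed point.
Sat(E[(q ∨ a) U (a ∨ q)]) = {1, 2, 5, 6}
Sat(AX E[(q ∨ a) U (a ∨ q)]) = {s : every successor in {1, 2, 5, 6}} = {2, 5}
|Sat(AX E[(q ∨ a) U (a ∨ q)])| = |{2, 5}| = 2.

2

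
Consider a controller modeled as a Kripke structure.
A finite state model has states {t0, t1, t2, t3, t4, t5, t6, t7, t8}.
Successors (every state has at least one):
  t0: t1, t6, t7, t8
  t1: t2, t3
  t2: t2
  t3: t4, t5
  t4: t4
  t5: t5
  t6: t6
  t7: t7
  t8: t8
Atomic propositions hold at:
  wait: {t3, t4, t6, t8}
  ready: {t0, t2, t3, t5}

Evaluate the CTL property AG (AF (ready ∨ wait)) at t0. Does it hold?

No

Sat(ready ∨ wait) = {t0, t2, t3, t4, t5, t6, t8}
AF (ready ∨ wait): least fixpoint, start Z0 = {t0, t2, t3, t4, t5, t6, t8}, add states with every successor in Z. Z1 = {t0, t1, t2, t3, t4, t5, t6, t8}; fixed.
Sat(AF (ready ∨ wait)) = {t0, t1, t2, t3, t4, t5, t6, t8}
AG (AF (ready ∨ wait)): greatest fixpoint, start Z0 = {t0, t1, t2, t3, t4, t5, t6, t8}, keep only states in Sat with every successor in Z. Z1 = {t1, t2, t3, t4, t5, t6, t8}; fixed.
Sat(AG (AF (ready ∨ wait))) = {t1, t2, t3, t4, t5, t6, t8}
t0 ∉ Sat(AG (AF (ready ∨ wait))) = {t1, t2, t3, t4, t5, t6, t8}, so the formula does not hold at t0.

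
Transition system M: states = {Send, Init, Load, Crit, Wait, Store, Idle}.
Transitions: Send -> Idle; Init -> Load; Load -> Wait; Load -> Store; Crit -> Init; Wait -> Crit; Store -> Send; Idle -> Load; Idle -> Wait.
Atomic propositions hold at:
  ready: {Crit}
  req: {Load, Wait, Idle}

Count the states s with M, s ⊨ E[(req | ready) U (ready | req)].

4

Sat(req | ready) = {Load, Crit, Wait, Idle}
Sat(ready | req) = {Load, Crit, Wait, Idle}
E[(req | ready) U (ready | req)]: least fixpoint, start Z0 = Sat((ready | req)) = {Load, Crit, Wait, Idle}, add states in Sat(req | ready) with some successor in Z. Already a fixed point.
Sat(E[(req | ready) U (ready | req)]) = {Load, Crit, Wait, Idle}
|Sat(E[(req | ready) U (ready | req)])| = |{Load, Crit, Wait, Idle}| = 4.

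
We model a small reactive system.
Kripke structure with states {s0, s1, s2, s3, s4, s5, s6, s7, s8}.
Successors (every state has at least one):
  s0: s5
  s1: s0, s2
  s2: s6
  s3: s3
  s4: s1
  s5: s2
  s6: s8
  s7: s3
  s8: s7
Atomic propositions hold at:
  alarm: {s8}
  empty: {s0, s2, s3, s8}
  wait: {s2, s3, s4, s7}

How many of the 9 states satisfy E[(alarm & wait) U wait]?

4

Sat(alarm & wait) = ∅
E[(alarm & wait) U wait]: least fixpoint, start Z0 = Sat(wait) = {s2, s3, s4, s7}, add states in Sat(alarm & wait) with some successor in Z. Already a fixed point.
Sat(E[(alarm & wait) U wait]) = {s2, s3, s4, s7}
|Sat(E[(alarm & wait) U wait])| = |{s2, s3, s4, s7}| = 4.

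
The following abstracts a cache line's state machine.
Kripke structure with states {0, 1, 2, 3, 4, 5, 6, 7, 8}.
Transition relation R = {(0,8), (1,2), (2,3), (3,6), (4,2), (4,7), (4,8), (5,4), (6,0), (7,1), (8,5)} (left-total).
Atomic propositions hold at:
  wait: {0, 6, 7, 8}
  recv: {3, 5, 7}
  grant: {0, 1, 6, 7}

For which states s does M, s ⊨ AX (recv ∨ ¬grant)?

{0, 1, 2, 4, 5, 8}

Sat(¬grant) = {2, 3, 4, 5, 8}
Sat(recv ∨ ¬grant) = {2, 3, 4, 5, 7, 8}
Sat(AX (recv ∨ ¬grant)) = {s : every successor in {2, 3, 4, 5, 7, 8}} = {0, 1, 2, 4, 5, 8}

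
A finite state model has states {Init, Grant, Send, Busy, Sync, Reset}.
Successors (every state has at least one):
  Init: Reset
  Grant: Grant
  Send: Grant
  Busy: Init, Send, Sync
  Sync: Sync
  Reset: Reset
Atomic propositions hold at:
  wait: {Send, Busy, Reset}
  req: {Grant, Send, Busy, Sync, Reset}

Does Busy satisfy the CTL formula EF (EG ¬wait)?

Yes

Sat(¬wait) = {Init, Grant, Sync}
EG ¬wait: greatest fixpoint, start Z0 = {Init, Grant, Sync}, keep only states in Sat with some successor in Z. Z1 = {Grant, Sync}; fixed.
Sat(EG ¬wait) = {Grant, Sync}
EF (EG ¬wait): least fixpoint, start Z0 = {Grant, Sync}, add states with some successor in Z. Z1 = {Grant, Send, Busy, Sync}; fixed.
Sat(EF (EG ¬wait)) = {Grant, Send, Busy, Sync}
Busy ∈ Sat(EF (EG ¬wait)) = {Grant, Send, Busy, Sync}, so the formula holds at Busy.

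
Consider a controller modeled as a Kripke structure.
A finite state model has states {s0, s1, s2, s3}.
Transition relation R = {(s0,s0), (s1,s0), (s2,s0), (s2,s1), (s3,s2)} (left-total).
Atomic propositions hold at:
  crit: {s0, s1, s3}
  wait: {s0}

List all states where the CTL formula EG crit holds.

{s0, s1}

EG crit: greatest fixpoint, start Z0 = {s0, s1, s3}, keep only states in Sat with some successor in Z. Z1 = {s0, s1}; fixed.
Sat(EG crit) = {s0, s1}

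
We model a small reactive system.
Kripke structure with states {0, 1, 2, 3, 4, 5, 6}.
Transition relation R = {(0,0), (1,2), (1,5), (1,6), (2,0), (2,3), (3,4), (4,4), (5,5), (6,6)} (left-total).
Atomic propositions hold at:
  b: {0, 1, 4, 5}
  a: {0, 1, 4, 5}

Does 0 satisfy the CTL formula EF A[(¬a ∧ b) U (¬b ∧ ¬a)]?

No

Sat(¬a) = {2, 3, 6}
Sat(¬a ∧ b) = ∅
Sat(¬b) = {2, 3, 6}
Sat(¬b ∧ ¬a) = {2, 3, 6}
A[(¬a ∧ b) U (¬b ∧ ¬a)]: least fixpoint, start Z0 = Sat((¬b ∧ ¬a)) = {2, 3, 6}, add states in Sat(¬a ∧ b) with every successor in Z. Already a fixed point.
Sat(A[(¬a ∧ b) U (¬b ∧ ¬a)]) = {2, 3, 6}
EF A[(¬a ∧ b) U (¬b ∧ ¬a)]: least fixpoint, start Z0 = {2, 3, 6}, add states with some successor in Z. Z1 = {1, 2, 3, 6}; fixed.
Sat(EF A[(¬a ∧ b) U (¬b ∧ ¬a)]) = {1, 2, 3, 6}
0 ∉ Sat(EF A[(¬a ∧ b) U (¬b ∧ ¬a)]) = {1, 2, 3, 6}, so the formula does not hold at 0.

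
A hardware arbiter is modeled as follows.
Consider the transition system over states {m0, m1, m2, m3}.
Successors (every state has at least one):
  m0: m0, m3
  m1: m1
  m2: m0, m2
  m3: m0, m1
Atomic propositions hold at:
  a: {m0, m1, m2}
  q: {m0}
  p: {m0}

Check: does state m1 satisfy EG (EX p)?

Sat(EX p) = {s : some successor in {m0}} = {m0, m2, m3}
EG (EX p): greatest fixpoint, start Z0 = {m0, m2, m3}, keep only states in Sat with some successor in Z. Already a fixed point.
Sat(EG (EX p)) = {m0, m2, m3}
m1 ∉ Sat(EG (EX p)) = {m0, m2, m3}, so the formula does not hold at m1.

No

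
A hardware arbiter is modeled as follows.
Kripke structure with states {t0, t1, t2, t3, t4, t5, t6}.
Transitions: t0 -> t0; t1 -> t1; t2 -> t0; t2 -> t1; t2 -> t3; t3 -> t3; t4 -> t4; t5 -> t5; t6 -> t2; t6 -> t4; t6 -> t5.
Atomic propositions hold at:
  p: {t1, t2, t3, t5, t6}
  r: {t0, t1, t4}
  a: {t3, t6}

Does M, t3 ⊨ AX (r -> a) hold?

Yes

Sat(r -> a) = {t2, t3, t5, t6}
Sat(AX (r -> a)) = {s : every successor in {t2, t3, t5, t6}} = {t3, t5}
t3 ∈ Sat(AX (r -> a)) = {t3, t5}, so the formula holds at t3.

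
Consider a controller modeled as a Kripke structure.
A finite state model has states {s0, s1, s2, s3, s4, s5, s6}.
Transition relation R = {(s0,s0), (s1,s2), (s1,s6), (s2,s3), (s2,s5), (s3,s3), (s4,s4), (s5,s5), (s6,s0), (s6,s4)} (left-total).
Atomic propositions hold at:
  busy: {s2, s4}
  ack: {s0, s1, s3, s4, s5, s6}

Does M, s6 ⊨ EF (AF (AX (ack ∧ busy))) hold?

Sat(ack ∧ busy) = {s4}
Sat(AX (ack ∧ busy)) = {s : every successor in {s4}} = {s4}
AF (AX (ack ∧ busy)): least fixpoint, start Z0 = {s4}, add states with every successor in Z. Already a fixed point.
Sat(AF (AX (ack ∧ busy))) = {s4}
EF (AF (AX (ack ∧ busy))): least fixpoint, start Z0 = {s4}, add states with some successor in Z. Z1 = {s4, s6}; Z2 = {s1, s4, s6}; fixed.
Sat(EF (AF (AX (ack ∧ busy)))) = {s1, s4, s6}
s6 ∈ Sat(EF (AF (AX (ack ∧ busy)))) = {s1, s4, s6}, so the formula holds at s6.

Yes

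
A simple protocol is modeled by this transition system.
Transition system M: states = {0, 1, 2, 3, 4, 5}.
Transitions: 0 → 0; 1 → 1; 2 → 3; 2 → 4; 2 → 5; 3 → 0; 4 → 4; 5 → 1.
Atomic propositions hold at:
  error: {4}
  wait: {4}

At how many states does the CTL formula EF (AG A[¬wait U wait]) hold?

Sat(¬wait) = {0, 1, 2, 3, 5}
A[¬wait U wait]: least fixpoint, start Z0 = Sat(wait) = {4}, add states in Sat(¬wait) with every successor in Z. Already a fixed point.
Sat(A[¬wait U wait]) = {4}
AG A[¬wait U wait]: greatest fixpoint, start Z0 = {4}, keep only states in Sat with every successor in Z. Already a fixed point.
Sat(AG A[¬wait U wait]) = {4}
EF (AG A[¬wait U wait]): least fixpoint, start Z0 = {4}, add states with some successor in Z. Z1 = {2, 4}; fixed.
Sat(EF (AG A[¬wait U wait])) = {2, 4}
|Sat(EF (AG A[¬wait U wait]))| = |{2, 4}| = 2.

2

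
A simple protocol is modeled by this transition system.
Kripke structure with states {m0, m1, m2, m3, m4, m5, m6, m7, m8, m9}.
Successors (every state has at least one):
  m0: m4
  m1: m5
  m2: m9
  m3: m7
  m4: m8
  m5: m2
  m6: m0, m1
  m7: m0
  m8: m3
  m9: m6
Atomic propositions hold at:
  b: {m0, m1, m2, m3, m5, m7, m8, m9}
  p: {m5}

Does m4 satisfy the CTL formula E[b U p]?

No

E[b U p]: least fixpoint, start Z0 = Sat(p) = {m5}, add states in Sat(b) with some successor in Z. Z1 = {m1, m5}; fixed.
Sat(E[b U p]) = {m1, m5}
m4 ∉ Sat(E[b U p]) = {m1, m5}, so the formula does not hold at m4.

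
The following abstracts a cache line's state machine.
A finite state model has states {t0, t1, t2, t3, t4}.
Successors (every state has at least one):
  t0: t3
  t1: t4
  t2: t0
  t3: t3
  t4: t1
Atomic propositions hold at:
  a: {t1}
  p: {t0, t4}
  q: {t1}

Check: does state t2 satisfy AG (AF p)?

AF p: least fixpoint, start Z0 = {t0, t4}, add states with every successor in Z. Z1 = {t0, t1, t2, t4}; fixed.
Sat(AF p) = {t0, t1, t2, t4}
AG (AF p): greatest fixpoint, start Z0 = {t0, t1, t2, t4}, keep only states in Sat with every successor in Z. Z1 = {t1, t2, t4}; Z2 = {t1, t4}; fixed.
Sat(AG (AF p)) = {t1, t4}
t2 ∉ Sat(AG (AF p)) = {t1, t4}, so the formula does not hold at t2.

No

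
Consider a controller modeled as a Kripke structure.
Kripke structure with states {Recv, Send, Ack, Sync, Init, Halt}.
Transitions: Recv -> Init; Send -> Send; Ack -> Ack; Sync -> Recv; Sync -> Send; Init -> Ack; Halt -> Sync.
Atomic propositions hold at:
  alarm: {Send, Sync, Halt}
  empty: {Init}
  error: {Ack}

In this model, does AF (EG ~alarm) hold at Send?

Sat(~alarm) = {Recv, Ack, Init}
EG ~alarm: greatest fixpoint, start Z0 = {Recv, Ack, Init}, keep only states in Sat with some successor in Z. Already a fixed point.
Sat(EG ~alarm) = {Recv, Ack, Init}
AF (EG ~alarm): least fixpoint, start Z0 = {Recv, Ack, Init}, add states with every successor in Z. Already a fixed point.
Sat(AF (EG ~alarm)) = {Recv, Ack, Init}
Send ∉ Sat(AF (EG ~alarm)) = {Recv, Ack, Init}, so the formula does not hold at Send.

No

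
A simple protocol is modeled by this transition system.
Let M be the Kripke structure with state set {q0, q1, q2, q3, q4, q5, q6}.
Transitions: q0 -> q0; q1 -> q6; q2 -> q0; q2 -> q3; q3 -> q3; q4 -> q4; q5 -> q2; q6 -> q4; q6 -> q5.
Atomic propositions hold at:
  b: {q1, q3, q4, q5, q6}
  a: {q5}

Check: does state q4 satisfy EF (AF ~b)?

Sat(~b) = {q0, q2}
AF ~b: least fixpoint, start Z0 = {q0, q2}, add states with every successor in Z. Z1 = {q0, q2, q5}; fixed.
Sat(AF ~b) = {q0, q2, q5}
EF (AF ~b): least fixpoint, start Z0 = {q0, q2, q5}, add states with some successor in Z. Z1 = {q0, q2, q5, q6}; Z2 = {q0, q1, q2, q5, q6}; fixed.
Sat(EF (AF ~b)) = {q0, q1, q2, q5, q6}
q4 ∉ Sat(EF (AF ~b)) = {q0, q1, q2, q5, q6}, so the formula does not hold at q4.

No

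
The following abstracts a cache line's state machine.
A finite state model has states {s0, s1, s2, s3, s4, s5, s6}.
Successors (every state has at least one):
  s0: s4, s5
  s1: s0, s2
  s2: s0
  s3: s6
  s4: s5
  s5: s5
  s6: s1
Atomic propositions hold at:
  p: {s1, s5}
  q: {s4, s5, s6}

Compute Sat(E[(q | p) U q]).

Sat(q | p) = {s1, s4, s5, s6}
E[(q | p) U q]: least fixpoint, start Z0 = Sat(q) = {s4, s5, s6}, add states in Sat(q | p) with some successor in Z. Already a fixed point.
Sat(E[(q | p) U q]) = {s4, s5, s6}

{s4, s5, s6}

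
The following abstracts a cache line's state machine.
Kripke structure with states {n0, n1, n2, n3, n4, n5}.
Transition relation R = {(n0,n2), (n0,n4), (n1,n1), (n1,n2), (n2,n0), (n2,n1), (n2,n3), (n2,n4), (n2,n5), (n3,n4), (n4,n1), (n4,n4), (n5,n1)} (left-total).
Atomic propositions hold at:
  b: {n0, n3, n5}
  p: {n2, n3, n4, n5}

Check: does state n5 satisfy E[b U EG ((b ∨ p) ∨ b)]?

Sat(b ∨ p) = {n0, n2, n3, n4, n5}
Sat((b ∨ p) ∨ b) = {n0, n2, n3, n4, n5}
EG ((b ∨ p) ∨ b): greatest fixpoint, start Z0 = {n0, n2, n3, n4, n5}, keep only states in Sat with some successor in Z. Z1 = {n0, n2, n3, n4}; fixed.
Sat(EG ((b ∨ p) ∨ b)) = {n0, n2, n3, n4}
E[b U EG ((b ∨ p) ∨ b)]: least fixpoint, start Z0 = Sat(EG ((b ∨ p) ∨ b)) = {n0, n2, n3, n4}, add states in Sat(b) with some successor in Z. Already a fixed point.
Sat(E[b U EG ((b ∨ p) ∨ b)]) = {n0, n2, n3, n4}
n5 ∉ Sat(E[b U EG ((b ∨ p) ∨ b)]) = {n0, n2, n3, n4}, so the formula does not hold at n5.

No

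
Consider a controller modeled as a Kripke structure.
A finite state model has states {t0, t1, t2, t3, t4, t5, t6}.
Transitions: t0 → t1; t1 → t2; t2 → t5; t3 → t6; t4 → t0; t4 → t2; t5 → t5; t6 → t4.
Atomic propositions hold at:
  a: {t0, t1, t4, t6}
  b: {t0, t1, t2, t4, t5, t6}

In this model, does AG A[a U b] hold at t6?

A[a U b]: least fixpoint, start Z0 = Sat(b) = {t0, t1, t2, t4, t5, t6}, add states in Sat(a) with every successor in Z. Already a fixed point.
Sat(A[a U b]) = {t0, t1, t2, t4, t5, t6}
AG A[a U b]: greatest fixpoint, start Z0 = {t0, t1, t2, t4, t5, t6}, keep only states in Sat with every successor in Z. Already a fixed point.
Sat(AG A[a U b]) = {t0, t1, t2, t4, t5, t6}
t6 ∈ Sat(AG A[a U b]) = {t0, t1, t2, t4, t5, t6}, so the formula holds at t6.

Yes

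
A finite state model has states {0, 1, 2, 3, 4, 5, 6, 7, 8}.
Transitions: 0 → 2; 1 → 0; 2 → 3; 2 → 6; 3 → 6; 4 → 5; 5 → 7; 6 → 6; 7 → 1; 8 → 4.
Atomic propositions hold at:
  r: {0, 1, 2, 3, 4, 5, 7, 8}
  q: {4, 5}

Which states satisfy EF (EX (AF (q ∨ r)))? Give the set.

Sat(q ∨ r) = {0, 1, 2, 3, 4, 5, 7, 8}
AF (q ∨ r): least fixpoint, start Z0 = {0, 1, 2, 3, 4, 5, 7, 8}, add states with every successor in Z. Already a fixed point.
Sat(AF (q ∨ r)) = {0, 1, 2, 3, 4, 5, 7, 8}
Sat(EX (AF (q ∨ r))) = {s : some successor in {0, 1, 2, 3, 4, 5, 7, 8}} = {0, 1, 2, 4, 5, 7, 8}
EF (EX (AF (q ∨ r))): least fixpoint, start Z0 = {0, 1, 2, 4, 5, 7, 8}, add states with some successor in Z. Already a fixed point.
Sat(EF (EX (AF (q ∨ r)))) = {0, 1, 2, 4, 5, 7, 8}

{0, 1, 2, 4, 5, 7, 8}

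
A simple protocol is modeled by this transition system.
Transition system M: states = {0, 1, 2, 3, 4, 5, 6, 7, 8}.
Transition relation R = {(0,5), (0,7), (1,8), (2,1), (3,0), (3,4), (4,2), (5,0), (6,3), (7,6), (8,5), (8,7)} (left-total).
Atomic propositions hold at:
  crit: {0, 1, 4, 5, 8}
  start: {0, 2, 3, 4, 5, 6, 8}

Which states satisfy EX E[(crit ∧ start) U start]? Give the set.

Sat(crit ∧ start) = {0, 4, 5, 8}
E[(crit ∧ start) U start]: least fixpoint, start Z0 = Sat(start) = {0, 2, 3, 4, 5, 6, 8}, add states in Sat(crit ∧ start) with some successor in Z. Already a fixed point.
Sat(E[(crit ∧ start) U start]) = {0, 2, 3, 4, 5, 6, 8}
Sat(EX E[(crit ∧ start) U start]) = {s : some successor in {0, 2, 3, 4, 5, 6, 8}} = {0, 1, 3, 4, 5, 6, 7, 8}

{0, 1, 3, 4, 5, 6, 7, 8}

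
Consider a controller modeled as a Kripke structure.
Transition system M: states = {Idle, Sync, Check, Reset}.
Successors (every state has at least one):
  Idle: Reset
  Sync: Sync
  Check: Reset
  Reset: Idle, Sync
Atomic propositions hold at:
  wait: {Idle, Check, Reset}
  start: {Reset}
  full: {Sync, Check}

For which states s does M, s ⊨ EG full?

{Sync}

EG full: greatest fixpoint, start Z0 = {Sync, Check}, keep only states in Sat with some successor in Z. Z1 = {Sync}; fixed.
Sat(EG full) = {Sync}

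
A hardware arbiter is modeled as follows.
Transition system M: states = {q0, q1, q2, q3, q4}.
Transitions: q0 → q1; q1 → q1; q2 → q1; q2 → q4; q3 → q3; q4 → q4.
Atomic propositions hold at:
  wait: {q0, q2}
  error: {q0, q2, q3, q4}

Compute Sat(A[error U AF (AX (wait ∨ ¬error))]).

Sat(¬error) = {q1}
Sat(wait ∨ ¬error) = {q0, q1, q2}
Sat(AX (wait ∨ ¬error)) = {s : every successor in {q0, q1, q2}} = {q0, q1}
AF (AX (wait ∨ ¬error)): least fixpoint, start Z0 = {q0, q1}, add states with every successor in Z. Already a fixed point.
Sat(AF (AX (wait ∨ ¬error))) = {q0, q1}
A[error U AF (AX (wait ∨ ¬error))]: least fixpoint, start Z0 = Sat(AF (AX (wait ∨ ¬error))) = {q0, q1}, add states in Sat(error) with every successor in Z. Already a fixed point.
Sat(A[error U AF (AX (wait ∨ ¬error))]) = {q0, q1}

{q0, q1}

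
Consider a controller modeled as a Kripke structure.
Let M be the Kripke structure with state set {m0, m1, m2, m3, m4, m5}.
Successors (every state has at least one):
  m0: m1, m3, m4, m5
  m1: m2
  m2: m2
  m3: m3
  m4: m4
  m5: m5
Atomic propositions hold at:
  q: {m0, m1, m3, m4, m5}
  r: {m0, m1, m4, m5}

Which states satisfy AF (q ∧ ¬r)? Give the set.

Sat(¬r) = {m2, m3}
Sat(q ∧ ¬r) = {m3}
AF (q ∧ ¬r): least fixpoint, start Z0 = {m3}, add states with every successor in Z. Already a fixed point.
Sat(AF (q ∧ ¬r)) = {m3}

{m3}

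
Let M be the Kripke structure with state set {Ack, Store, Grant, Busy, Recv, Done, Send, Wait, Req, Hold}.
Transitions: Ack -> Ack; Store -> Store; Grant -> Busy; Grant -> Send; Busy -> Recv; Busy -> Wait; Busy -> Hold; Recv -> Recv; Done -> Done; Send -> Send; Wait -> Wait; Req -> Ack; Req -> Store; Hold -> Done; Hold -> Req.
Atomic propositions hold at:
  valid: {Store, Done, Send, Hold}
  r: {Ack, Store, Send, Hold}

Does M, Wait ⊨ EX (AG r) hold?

AG r: greatest fixpoint, start Z0 = {Ack, Store, Send, Hold}, keep only states in Sat with every successor in Z. Z1 = {Ack, Store, Send}; fixed.
Sat(AG r) = {Ack, Store, Send}
Sat(EX (AG r)) = {s : some successor in {Ack, Store, Send}} = {Ack, Store, Grant, Send, Req}
Wait ∉ Sat(EX (AG r)) = {Ack, Store, Grant, Send, Req}, so the formula does not hold at Wait.

No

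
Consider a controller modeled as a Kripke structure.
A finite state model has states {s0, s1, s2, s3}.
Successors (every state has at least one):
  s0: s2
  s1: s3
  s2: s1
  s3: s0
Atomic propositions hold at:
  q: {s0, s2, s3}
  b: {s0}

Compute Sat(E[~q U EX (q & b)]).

{s1, s3}

Sat(~q) = {s1}
Sat(q & b) = {s0}
Sat(EX (q & b)) = {s : some successor in {s0}} = {s3}
E[~q U EX (q & b)]: least fixpoint, start Z0 = Sat(EX (q & b)) = {s3}, add states in Sat(~q) with some successor in Z. Z1 = {s1, s3}; fixed.
Sat(E[~q U EX (q & b)]) = {s1, s3}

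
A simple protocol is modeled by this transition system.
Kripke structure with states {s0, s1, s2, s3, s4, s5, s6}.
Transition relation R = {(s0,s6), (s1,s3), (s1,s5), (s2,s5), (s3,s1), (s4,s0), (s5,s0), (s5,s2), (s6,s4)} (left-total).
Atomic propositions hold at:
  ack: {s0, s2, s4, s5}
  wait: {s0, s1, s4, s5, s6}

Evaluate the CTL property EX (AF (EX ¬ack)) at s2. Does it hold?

Sat(¬ack) = {s1, s3, s6}
Sat(EX ¬ack) = {s : some successor in {s1, s3, s6}} = {s0, s1, s3}
AF (EX ¬ack): least fixpoint, start Z0 = {s0, s1, s3}, add states with every successor in Z. Z1 = {s0, s1, s3, s4}; Z2 = {s0, s1, s3, s4, s6}; fixed.
Sat(AF (EX ¬ack)) = {s0, s1, s3, s4, s6}
Sat(EX (AF (EX ¬ack))) = {s : some successor in {s0, s1, s3, s4, s6}} = {s0, s1, s3, s4, s5, s6}
s2 ∉ Sat(EX (AF (EX ¬ack))) = {s0, s1, s3, s4, s5, s6}, so the formula does not hold at s2.

No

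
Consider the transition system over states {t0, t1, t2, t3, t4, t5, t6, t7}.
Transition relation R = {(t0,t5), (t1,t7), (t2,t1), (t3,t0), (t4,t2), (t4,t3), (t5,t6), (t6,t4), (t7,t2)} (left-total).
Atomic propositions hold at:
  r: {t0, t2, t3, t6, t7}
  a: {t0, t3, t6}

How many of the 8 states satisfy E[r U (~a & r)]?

2

Sat(~a) = {t1, t2, t4, t5, t7}
Sat(~a & r) = {t2, t7}
E[r U (~a & r)]: least fixpoint, start Z0 = Sat((~a & r)) = {t2, t7}, add states in Sat(r) with some successor in Z. Already a fixed point.
Sat(E[r U (~a & r)]) = {t2, t7}
|Sat(E[r U (~a & r)])| = |{t2, t7}| = 2.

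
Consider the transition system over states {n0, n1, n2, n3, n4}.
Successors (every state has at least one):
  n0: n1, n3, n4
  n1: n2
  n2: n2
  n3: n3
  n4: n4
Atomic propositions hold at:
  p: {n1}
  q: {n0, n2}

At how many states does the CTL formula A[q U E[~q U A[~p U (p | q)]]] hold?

3

Sat(~q) = {n1, n3, n4}
Sat(~p) = {n0, n2, n3, n4}
Sat(p | q) = {n0, n1, n2}
A[~p U (p | q)]: least fixpoint, start Z0 = Sat((p | q)) = {n0, n1, n2}, add states in Sat(~p) with every successor in Z. Already a fixed point.
Sat(A[~p U (p | q)]) = {n0, n1, n2}
E[~q U A[~p U (p | q)]]: least fixpoint, start Z0 = Sat(A[~p U (p | q)]) = {n0, n1, n2}, add states in Sat(~q) with some successor in Z. Already a fixed point.
Sat(E[~q U A[~p U (p | q)]]) = {n0, n1, n2}
A[q U E[~q U A[~p U (p | q)]]]: least fixpoint, start Z0 = Sat(E[~q U A[~p U (p | q)]]) = {n0, n1, n2}, add states in Sat(q) with every successor in Z. Already a fixed point.
Sat(A[q U E[~q U A[~p U (p | q)]]]) = {n0, n1, n2}
|Sat(A[q U E[~q U A[~p U (p | q)]]])| = |{n0, n1, n2}| = 3.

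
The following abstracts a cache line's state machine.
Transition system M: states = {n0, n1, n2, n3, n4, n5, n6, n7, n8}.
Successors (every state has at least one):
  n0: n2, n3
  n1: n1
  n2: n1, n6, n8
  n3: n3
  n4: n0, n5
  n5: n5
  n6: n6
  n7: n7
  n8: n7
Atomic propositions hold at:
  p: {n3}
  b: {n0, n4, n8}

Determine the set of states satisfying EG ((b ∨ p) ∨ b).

{n0, n3, n4}

Sat(b ∨ p) = {n0, n3, n4, n8}
Sat((b ∨ p) ∨ b) = {n0, n3, n4, n8}
EG ((b ∨ p) ∨ b): greatest fixpoint, start Z0 = {n0, n3, n4, n8}, keep only states in Sat with some successor in Z. Z1 = {n0, n3, n4}; fixed.
Sat(EG ((b ∨ p) ∨ b)) = {n0, n3, n4}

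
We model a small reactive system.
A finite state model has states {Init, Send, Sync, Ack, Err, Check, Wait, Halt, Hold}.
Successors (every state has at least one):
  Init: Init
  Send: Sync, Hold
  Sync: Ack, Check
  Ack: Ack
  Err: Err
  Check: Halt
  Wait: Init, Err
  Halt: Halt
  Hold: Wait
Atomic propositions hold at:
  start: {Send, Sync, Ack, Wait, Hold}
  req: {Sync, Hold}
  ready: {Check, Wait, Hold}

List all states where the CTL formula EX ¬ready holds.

{Init, Send, Sync, Ack, Err, Check, Wait, Halt}

Sat(¬ready) = {Init, Send, Sync, Ack, Err, Halt}
Sat(EX ¬ready) = {s : some successor in {Init, Send, Sync, Ack, Err, Halt}} = {Init, Send, Sync, Ack, Err, Check, Wait, Halt}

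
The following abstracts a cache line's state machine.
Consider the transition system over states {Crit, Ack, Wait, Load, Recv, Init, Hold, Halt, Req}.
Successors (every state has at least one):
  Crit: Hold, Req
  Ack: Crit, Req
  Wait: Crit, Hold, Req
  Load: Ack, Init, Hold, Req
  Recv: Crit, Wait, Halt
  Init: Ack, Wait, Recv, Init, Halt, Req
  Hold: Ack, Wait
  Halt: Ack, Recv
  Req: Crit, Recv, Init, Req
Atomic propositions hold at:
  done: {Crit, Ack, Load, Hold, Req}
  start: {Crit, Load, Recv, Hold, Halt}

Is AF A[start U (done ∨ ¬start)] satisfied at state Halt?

Sat(¬start) = {Ack, Wait, Init, Req}
Sat(done ∨ ¬start) = {Crit, Ack, Wait, Load, Init, Hold, Req}
A[start U (done ∨ ¬start)]: least fixpoint, start Z0 = Sat((done ∨ ¬start)) = {Crit, Ack, Wait, Load, Init, Hold, Req}, add states in Sat(start) with every successor in Z. Already a fixed point.
Sat(A[start U (done ∨ ¬start)]) = {Crit, Ack, Wait, Load, Init, Hold, Req}
AF A[start U (done ∨ ¬start)]: least fixpoint, start Z0 = {Crit, Ack, Wait, Load, Init, Hold, Req}, add states with every successor in Z. Already a fixed point.
Sat(AF A[start U (done ∨ ¬start)]) = {Crit, Ack, Wait, Load, Init, Hold, Req}
Halt ∉ Sat(AF A[start U (done ∨ ¬start)]) = {Crit, Ack, Wait, Load, Init, Hold, Req}, so the formula does not hold at Halt.

No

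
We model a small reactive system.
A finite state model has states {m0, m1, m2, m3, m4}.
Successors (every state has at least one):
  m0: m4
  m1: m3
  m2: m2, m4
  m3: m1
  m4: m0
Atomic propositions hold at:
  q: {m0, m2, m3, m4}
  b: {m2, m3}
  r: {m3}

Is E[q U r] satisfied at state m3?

Yes

E[q U r]: least fixpoint, start Z0 = Sat(r) = {m3}, add states in Sat(q) with some successor in Z. Already a fixed point.
Sat(E[q U r]) = {m3}
m3 ∈ Sat(E[q U r]) = {m3}, so the formula holds at m3.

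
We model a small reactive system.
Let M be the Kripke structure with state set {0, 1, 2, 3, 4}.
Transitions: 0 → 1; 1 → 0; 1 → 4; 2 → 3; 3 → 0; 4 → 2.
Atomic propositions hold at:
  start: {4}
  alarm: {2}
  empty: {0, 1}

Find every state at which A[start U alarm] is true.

A[start U alarm]: least fixpoint, start Z0 = Sat(alarm) = {2}, add states in Sat(start) with every successor in Z. Z1 = {2, 4}; fixed.
Sat(A[start U alarm]) = {2, 4}

{2, 4}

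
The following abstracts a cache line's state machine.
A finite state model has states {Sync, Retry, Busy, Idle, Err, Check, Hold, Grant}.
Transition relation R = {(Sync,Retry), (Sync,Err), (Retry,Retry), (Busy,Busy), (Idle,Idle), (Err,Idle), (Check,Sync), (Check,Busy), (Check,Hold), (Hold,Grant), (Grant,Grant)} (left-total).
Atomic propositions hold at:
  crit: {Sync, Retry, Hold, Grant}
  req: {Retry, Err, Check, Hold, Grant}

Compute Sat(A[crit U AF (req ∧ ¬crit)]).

Sat(¬crit) = {Busy, Idle, Err, Check}
Sat(req ∧ ¬crit) = {Err, Check}
AF (req ∧ ¬crit): least fixpoint, start Z0 = {Err, Check}, add states with every successor in Z. Already a fixed point.
Sat(AF (req ∧ ¬crit)) = {Err, Check}
A[crit U AF (req ∧ ¬crit)]: least fixpoint, start Z0 = Sat(AF (req ∧ ¬crit)) = {Err, Check}, add states in Sat(crit) with every successor in Z. Already a fixed point.
Sat(A[crit U AF (req ∧ ¬crit)]) = {Err, Check}

{Err, Check}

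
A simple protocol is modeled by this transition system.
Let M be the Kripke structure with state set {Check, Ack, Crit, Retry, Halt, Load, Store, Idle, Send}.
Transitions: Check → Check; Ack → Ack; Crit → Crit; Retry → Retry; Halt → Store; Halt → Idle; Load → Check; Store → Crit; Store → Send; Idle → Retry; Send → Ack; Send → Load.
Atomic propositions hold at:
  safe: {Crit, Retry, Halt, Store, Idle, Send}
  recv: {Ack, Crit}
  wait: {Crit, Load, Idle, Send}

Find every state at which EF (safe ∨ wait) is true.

{Crit, Retry, Halt, Load, Store, Idle, Send}

Sat(safe ∨ wait) = {Crit, Retry, Halt, Load, Store, Idle, Send}
EF (safe ∨ wait): least fixpoint, start Z0 = {Crit, Retry, Halt, Load, Store, Idle, Send}, add states with some successor in Z. Already a fixed point.
Sat(EF (safe ∨ wait)) = {Crit, Retry, Halt, Load, Store, Idle, Send}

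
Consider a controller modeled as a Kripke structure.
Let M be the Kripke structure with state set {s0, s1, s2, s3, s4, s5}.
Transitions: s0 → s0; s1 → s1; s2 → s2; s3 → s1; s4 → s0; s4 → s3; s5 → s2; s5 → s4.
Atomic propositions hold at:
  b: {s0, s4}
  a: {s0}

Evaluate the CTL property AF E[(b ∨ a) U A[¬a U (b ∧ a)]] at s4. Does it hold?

Sat(b ∨ a) = {s0, s4}
Sat(¬a) = {s1, s2, s3, s4, s5}
Sat(b ∧ a) = {s0}
A[¬a U (b ∧ a)]: least fixpoint, start Z0 = Sat((b ∧ a)) = {s0}, add states in Sat(¬a) with every successor in Z. Already a fixed point.
Sat(A[¬a U (b ∧ a)]) = {s0}
E[(b ∨ a) U A[¬a U (b ∧ a)]]: least fixpoint, start Z0 = Sat(A[¬a U (b ∧ a)]) = {s0}, add states in Sat(b ∨ a) with some successor in Z. Z1 = {s0, s4}; fixed.
Sat(E[(b ∨ a) U A[¬a U (b ∧ a)]]) = {s0, s4}
AF E[(b ∨ a) U A[¬a U (b ∧ a)]]: least fixpoint, start Z0 = {s0, s4}, add states with every successor in Z. Already a fixed point.
Sat(AF E[(b ∨ a) U A[¬a U (b ∧ a)]]) = {s0, s4}
s4 ∈ Sat(AF E[(b ∨ a) U A[¬a U (b ∧ a)]]) = {s0, s4}, so the formula holds at s4.

Yes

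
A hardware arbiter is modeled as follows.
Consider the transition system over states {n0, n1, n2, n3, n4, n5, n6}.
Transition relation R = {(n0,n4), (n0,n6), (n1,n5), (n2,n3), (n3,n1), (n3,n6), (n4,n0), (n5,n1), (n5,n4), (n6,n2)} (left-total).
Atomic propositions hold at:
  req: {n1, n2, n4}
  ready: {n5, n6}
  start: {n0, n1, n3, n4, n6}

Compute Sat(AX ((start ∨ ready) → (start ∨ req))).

Sat(start ∨ ready) = {n0, n1, n3, n4, n5, n6}
Sat(start ∨ req) = {n0, n1, n2, n3, n4, n6}
Sat((start ∨ ready) → (start ∨ req)) = {n0, n1, n2, n3, n4, n6}
Sat(AX ((start ∨ ready) → (start ∨ req))) = {s : every successor in {n0, n1, n2, n3, n4, n6}} = {n0, n2, n3, n4, n5, n6}

{n0, n2, n3, n4, n5, n6}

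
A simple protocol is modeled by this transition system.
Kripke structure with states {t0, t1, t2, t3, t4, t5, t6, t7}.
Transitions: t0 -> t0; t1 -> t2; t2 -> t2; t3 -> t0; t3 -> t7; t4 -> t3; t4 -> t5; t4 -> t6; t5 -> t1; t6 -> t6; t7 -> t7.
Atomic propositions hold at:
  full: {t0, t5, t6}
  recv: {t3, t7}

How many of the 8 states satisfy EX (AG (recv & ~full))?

2

Sat(~full) = {t1, t2, t3, t4, t7}
Sat(recv & ~full) = {t3, t7}
AG (recv & ~full): greatest fixpoint, start Z0 = {t3, t7}, keep only states in Sat with every successor in Z. Z1 = {t7}; fixed.
Sat(AG (recv & ~full)) = {t7}
Sat(EX (AG (recv & ~full))) = {s : some successor in {t7}} = {t3, t7}
|Sat(EX (AG (recv & ~full)))| = |{t3, t7}| = 2.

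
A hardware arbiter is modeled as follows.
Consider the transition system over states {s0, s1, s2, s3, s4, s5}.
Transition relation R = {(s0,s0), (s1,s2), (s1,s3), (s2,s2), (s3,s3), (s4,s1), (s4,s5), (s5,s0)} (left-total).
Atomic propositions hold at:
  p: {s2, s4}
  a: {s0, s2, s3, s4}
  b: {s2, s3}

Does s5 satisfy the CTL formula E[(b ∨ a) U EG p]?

Sat(b ∨ a) = {s0, s2, s3, s4}
EG p: greatest fixpoint, start Z0 = {s2, s4}, keep only states in Sat with some successor in Z. Z1 = {s2}; fixed.
Sat(EG p) = {s2}
E[(b ∨ a) U EG p]: least fixpoint, start Z0 = Sat(EG p) = {s2}, add states in Sat(b ∨ a) with some successor in Z. Already a fixed point.
Sat(E[(b ∨ a) U EG p]) = {s2}
s5 ∉ Sat(E[(b ∨ a) U EG p]) = {s2}, so the formula does not hold at s5.

No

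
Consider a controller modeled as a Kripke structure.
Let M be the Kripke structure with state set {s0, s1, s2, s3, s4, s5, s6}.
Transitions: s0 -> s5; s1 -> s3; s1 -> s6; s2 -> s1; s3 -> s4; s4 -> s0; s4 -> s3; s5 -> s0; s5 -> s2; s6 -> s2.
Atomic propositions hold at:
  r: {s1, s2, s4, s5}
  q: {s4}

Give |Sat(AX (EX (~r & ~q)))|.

Sat(~r) = {s0, s3, s6}
Sat(~q) = {s0, s1, s2, s3, s5, s6}
Sat(~r & ~q) = {s0, s3, s6}
Sat(EX (~r & ~q)) = {s : some successor in {s0, s3, s6}} = {s1, s4, s5}
Sat(AX (EX (~r & ~q))) = {s : every successor in {s1, s4, s5}} = {s0, s2, s3}
|Sat(AX (EX (~r & ~q)))| = |{s0, s2, s3}| = 3.

3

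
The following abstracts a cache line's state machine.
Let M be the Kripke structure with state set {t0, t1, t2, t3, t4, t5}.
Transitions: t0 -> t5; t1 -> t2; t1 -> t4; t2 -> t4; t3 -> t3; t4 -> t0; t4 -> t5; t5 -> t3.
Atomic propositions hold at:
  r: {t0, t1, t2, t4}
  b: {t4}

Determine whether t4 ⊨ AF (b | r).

Yes

Sat(b | r) = {t0, t1, t2, t4}
AF (b | r): least fixpoint, start Z0 = {t0, t1, t2, t4}, add states with every successor in Z. Already a fixed point.
Sat(AF (b | r)) = {t0, t1, t2, t4}
t4 ∈ Sat(AF (b | r)) = {t0, t1, t2, t4}, so the formula holds at t4.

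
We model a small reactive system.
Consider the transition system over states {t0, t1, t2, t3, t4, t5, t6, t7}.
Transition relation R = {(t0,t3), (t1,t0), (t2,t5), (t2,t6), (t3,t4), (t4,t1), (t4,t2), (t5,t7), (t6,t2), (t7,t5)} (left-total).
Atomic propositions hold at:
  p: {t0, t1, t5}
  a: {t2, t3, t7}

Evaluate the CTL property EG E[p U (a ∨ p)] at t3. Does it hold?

No

Sat(a ∨ p) = {t0, t1, t2, t3, t5, t7}
E[p U (a ∨ p)]: least fixpoint, start Z0 = Sat((a ∨ p)) = {t0, t1, t2, t3, t5, t7}, add states in Sat(p) with some successor in Z. Already a fixed point.
Sat(E[p U (a ∨ p)]) = {t0, t1, t2, t3, t5, t7}
EG E[p U (a ∨ p)]: greatest fixpoint, start Z0 = {t0, t1, t2, t3, t5, t7}, keep only states in Sat with some successor in Z. Z1 = {t0, t1, t2, t5, t7}; Z2 = {t1, t2, t5, t7}; Z3 = {t2, t5, t7}; fixed.
Sat(EG E[p U (a ∨ p)]) = {t2, t5, t7}
t3 ∉ Sat(EG E[p U (a ∨ p)]) = {t2, t5, t7}, so the formula does not hold at t3.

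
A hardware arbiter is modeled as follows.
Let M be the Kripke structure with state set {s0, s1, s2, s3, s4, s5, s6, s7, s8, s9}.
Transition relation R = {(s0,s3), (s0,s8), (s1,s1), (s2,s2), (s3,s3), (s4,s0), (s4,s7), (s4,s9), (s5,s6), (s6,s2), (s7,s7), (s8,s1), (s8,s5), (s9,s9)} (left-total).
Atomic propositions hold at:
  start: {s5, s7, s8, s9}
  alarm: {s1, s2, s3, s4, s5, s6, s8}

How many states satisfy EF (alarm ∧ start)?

Sat(alarm ∧ start) = {s5, s8}
EF (alarm ∧ start): least fixpoint, start Z0 = {s5, s8}, add states with some successor in Z. Z1 = {s0, s5, s8}; Z2 = {s0, s4, s5, s8}; fixed.
Sat(EF (alarm ∧ start)) = {s0, s4, s5, s8}
|Sat(EF (alarm ∧ start))| = |{s0, s4, s5, s8}| = 4.

4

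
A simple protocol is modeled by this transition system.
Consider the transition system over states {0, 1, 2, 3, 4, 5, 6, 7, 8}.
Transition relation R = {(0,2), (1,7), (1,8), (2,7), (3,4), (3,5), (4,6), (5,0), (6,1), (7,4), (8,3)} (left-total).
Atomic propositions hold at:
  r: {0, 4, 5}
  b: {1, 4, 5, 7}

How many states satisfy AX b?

4

Sat(AX b) = {s : every successor in {1, 4, 5, 7}} = {2, 3, 6, 7}
|Sat(AX b)| = |{2, 3, 6, 7}| = 4.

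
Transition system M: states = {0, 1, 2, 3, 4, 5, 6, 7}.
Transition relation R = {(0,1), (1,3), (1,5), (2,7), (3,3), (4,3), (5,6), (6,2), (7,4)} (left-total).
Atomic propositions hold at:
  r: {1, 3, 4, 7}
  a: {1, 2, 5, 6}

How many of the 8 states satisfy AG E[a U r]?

7

E[a U r]: least fixpoint, start Z0 = Sat(r) = {1, 3, 4, 7}, add states in Sat(a) with some successor in Z. Z1 = {1, 2, 3, 4, 7}; Z2 = {1, 2, 3, 4, 6, 7}; Z3 = {1, 2, 3, 4, 5, 6, 7}; fixed.
Sat(E[a U r]) = {1, 2, 3, 4, 5, 6, 7}
AG E[a U r]: greatest fixpoint, start Z0 = {1, 2, 3, 4, 5, 6, 7}, keep only states in Sat with every successor in Z. Already a fixed point.
Sat(AG E[a U r]) = {1, 2, 3, 4, 5, 6, 7}
|Sat(AG E[a U r])| = |{1, 2, 3, 4, 5, 6, 7}| = 7.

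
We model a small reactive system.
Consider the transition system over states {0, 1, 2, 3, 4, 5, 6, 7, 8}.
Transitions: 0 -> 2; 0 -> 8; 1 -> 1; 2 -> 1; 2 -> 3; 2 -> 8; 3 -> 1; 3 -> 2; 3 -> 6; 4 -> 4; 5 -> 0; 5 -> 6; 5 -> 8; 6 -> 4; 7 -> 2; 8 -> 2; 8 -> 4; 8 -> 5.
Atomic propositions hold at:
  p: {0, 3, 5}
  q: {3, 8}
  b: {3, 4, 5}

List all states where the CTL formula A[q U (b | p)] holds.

Sat(b | p) = {0, 3, 4, 5}
A[q U (b | p)]: least fixpoint, start Z0 = Sat((b | p)) = {0, 3, 4, 5}, add states in Sat(q) with every successor in Z. Already a fixed point.
Sat(A[q U (b | p)]) = {0, 3, 4, 5}

{0, 3, 4, 5}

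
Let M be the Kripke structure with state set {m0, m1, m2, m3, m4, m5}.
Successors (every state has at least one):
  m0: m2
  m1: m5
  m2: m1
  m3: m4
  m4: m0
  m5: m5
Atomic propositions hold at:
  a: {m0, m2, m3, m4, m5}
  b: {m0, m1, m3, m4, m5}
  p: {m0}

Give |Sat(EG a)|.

1

EG a: greatest fixpoint, start Z0 = {m0, m2, m3, m4, m5}, keep only states in Sat with some successor in Z. Z1 = {m0, m3, m4, m5}; Z2 = {m3, m4, m5}; Z3 = {m3, m5}; Z4 = {m5}; fixed.
Sat(EG a) = {m5}
|Sat(EG a)| = |{m5}| = 1.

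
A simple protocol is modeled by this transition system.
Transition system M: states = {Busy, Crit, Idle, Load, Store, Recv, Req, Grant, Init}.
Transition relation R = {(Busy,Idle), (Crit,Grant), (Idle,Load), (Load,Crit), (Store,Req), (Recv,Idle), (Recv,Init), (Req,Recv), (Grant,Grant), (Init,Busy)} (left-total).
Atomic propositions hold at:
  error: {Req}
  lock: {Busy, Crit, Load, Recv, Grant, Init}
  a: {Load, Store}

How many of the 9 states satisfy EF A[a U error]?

2

A[a U error]: least fixpoint, start Z0 = Sat(error) = {Req}, add states in Sat(a) with every successor in Z. Z1 = {Store, Req}; fixed.
Sat(A[a U error]) = {Store, Req}
EF A[a U error]: least fixpoint, start Z0 = {Store, Req}, add states with some successor in Z. Already a fixed point.
Sat(EF A[a U error]) = {Store, Req}
|Sat(EF A[a U error])| = |{Store, Req}| = 2.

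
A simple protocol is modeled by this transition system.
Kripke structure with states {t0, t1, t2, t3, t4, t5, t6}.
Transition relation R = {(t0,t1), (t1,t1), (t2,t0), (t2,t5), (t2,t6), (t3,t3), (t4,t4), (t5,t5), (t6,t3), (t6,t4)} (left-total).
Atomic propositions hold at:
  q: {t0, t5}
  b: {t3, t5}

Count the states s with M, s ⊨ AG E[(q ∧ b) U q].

Sat(q ∧ b) = {t5}
E[(q ∧ b) U q]: least fixpoint, start Z0 = Sat(q) = {t0, t5}, add states in Sat(q ∧ b) with some successor in Z. Already a fixed point.
Sat(E[(q ∧ b) U q]) = {t0, t5}
AG E[(q ∧ b) U q]: greatest fixpoint, start Z0 = {t0, t5}, keep only states in Sat with every successor in Z. Z1 = {t5}; fixed.
Sat(AG E[(q ∧ b) U q]) = {t5}
|Sat(AG E[(q ∧ b) U q])| = |{t5}| = 1.

1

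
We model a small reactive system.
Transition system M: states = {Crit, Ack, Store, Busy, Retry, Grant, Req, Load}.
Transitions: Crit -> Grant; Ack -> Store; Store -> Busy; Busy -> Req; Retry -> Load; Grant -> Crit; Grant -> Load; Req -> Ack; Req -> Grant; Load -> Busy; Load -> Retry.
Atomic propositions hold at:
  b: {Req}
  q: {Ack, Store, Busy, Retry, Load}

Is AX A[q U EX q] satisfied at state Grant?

No

Sat(EX q) = {s : some successor in {Ack, Store, Busy, Retry, Load}} = {Ack, Store, Retry, Grant, Req, Load}
A[q U EX q]: least fixpoint, start Z0 = Sat(EX q) = {Ack, Store, Retry, Grant, Req, Load}, add states in Sat(q) with every successor in Z. Z1 = {Ack, Store, Busy, Retry, Grant, Req, Load}; fixed.
Sat(A[q U EX q]) = {Ack, Store, Busy, Retry, Grant, Req, Load}
Sat(AX A[q U EX q]) = {s : every successor in {Ack, Store, Busy, Retry, Grant, Req, Load}} = {Crit, Ack, Store, Busy, Retry, Req, Load}
Grant ∉ Sat(AX A[q U EX q]) = {Crit, Ack, Store, Busy, Retry, Req, Load}, so the formula does not hold at Grant.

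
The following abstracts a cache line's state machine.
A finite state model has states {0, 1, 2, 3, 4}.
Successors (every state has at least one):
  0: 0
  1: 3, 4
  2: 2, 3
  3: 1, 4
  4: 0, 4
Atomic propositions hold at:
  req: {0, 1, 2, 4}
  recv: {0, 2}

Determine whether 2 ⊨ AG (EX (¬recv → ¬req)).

No

Sat(¬recv) = {1, 3, 4}
Sat(¬req) = {3}
Sat(¬recv → ¬req) = {0, 2, 3}
Sat(EX (¬recv → ¬req)) = {s : some successor in {0, 2, 3}} = {0, 1, 2, 4}
AG (EX (¬recv → ¬req)): greatest fixpoint, start Z0 = {0, 1, 2, 4}, keep only states in Sat with every successor in Z. Z1 = {0, 4}; fixed.
Sat(AG (EX (¬recv → ¬req))) = {0, 4}
2 ∉ Sat(AG (EX (¬recv → ¬req))) = {0, 4}, so the formula does not hold at 2.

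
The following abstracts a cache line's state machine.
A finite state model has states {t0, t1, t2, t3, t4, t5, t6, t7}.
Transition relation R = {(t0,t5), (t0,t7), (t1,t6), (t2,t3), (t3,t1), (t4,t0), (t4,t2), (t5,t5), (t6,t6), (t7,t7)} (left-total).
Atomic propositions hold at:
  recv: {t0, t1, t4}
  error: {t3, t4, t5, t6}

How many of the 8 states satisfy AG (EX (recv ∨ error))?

5

Sat(recv ∨ error) = {t0, t1, t3, t4, t5, t6}
Sat(EX (recv ∨ error)) = {s : some successor in {t0, t1, t3, t4, t5, t6}} = {t0, t1, t2, t3, t4, t5, t6}
AG (EX (recv ∨ error)): greatest fixpoint, start Z0 = {t0, t1, t2, t3, t4, t5, t6}, keep only states in Sat with every successor in Z. Z1 = {t1, t2, t3, t4, t5, t6}; Z2 = {t1, t2, t3, t5, t6}; fixed.
Sat(AG (EX (recv ∨ error))) = {t1, t2, t3, t5, t6}
|Sat(AG (EX (recv ∨ error)))| = |{t1, t2, t3, t5, t6}| = 5.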